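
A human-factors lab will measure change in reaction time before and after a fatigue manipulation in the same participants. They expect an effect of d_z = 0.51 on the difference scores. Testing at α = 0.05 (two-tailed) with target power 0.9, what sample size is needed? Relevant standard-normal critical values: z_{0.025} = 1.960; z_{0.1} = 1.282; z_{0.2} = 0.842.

n = 41 pairs

For a paired (one-sample on differences) test: n = ((z_{α/2} + z_β) / d)².
z_{α/2} + z_β = 1.960 + 1.282 = 3.242.
n = (3.242 / 0.51)² = 6.357² = 40.41.
Round up.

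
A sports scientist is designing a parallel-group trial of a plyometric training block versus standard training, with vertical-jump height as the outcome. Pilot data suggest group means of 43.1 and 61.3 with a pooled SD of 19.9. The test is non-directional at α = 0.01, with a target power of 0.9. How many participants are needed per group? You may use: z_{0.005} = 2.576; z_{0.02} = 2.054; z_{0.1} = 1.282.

Cohen's d = |M₁ − M₂| / SD_pooled = |43.1 − 61.3| / 19.9 = 18.2 / 19.9 = 0.915.
For two independent groups with equal n: n = 2·((z_{α/2} + z_β) / d)².
z_{α/2} + z_β = 2.576 + 1.282 = 3.858.
n = 2 × (3.858 / 0.915)² = 2 × 4.216² = 2 × 17.78 = 35.6.
Round up to the next whole participant.

n = 36 per group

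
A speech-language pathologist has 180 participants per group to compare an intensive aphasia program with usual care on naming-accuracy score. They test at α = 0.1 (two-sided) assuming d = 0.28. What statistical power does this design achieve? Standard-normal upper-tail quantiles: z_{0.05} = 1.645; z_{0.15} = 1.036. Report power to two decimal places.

power ≈ 0.84

For two equal groups, power = Φ(d·√(n/2) − z_{α/2}).
d·√(n/2) = 0.28 × √(180/2) = 0.28 × 9.487 = 2.656.
z_β = 2.656 − 1.645 = 1.011.
Power = Φ(1.011) = 0.844.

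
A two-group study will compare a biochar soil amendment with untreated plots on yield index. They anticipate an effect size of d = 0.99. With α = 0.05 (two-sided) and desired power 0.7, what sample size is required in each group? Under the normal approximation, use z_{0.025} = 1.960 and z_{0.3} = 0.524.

n = 13 per group

For two independent groups with equal n: n = 2·((z_{α/2} + z_β) / d)².
z_{α/2} + z_β = 1.960 + 0.524 = 2.484.
n = 2 × (2.484 / 0.99)² = 2 × 2.509² = 2 × 6.30 = 12.6.
Round up to the next whole participant.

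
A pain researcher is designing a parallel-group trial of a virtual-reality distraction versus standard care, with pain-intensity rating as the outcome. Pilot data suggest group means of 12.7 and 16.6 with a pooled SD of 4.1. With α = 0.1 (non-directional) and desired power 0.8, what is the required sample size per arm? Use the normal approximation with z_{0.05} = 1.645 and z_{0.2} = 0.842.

Cohen's d = |M₁ − M₂| / SD_pooled = |12.7 − 16.6| / 4.1 = 3.9 / 4.1 = 0.951.
For two independent groups with equal n: n = 2·((z_{α/2} + z_β) / d)².
z_{α/2} + z_β = 1.645 + 0.842 = 2.487.
n = 2 × (2.487 / 0.951)² = 2 × 2.615² = 2 × 6.84 = 13.7.
Round up to the next whole participant.

n = 14 per group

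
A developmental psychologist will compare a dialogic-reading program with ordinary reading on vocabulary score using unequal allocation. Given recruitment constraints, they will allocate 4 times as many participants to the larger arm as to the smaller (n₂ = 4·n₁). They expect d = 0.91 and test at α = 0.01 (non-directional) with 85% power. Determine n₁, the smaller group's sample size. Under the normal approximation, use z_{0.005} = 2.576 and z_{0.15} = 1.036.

n₁ = 20

With allocation ratio k = n₂/n₁ = 4, Var(x̄₁−x̄₂) = σ²(1/n₁ + 1/(k·n₁)) = σ²·(k+1)/(k·n₁).
So n₁ = (1 + 1/k)·((z_{α/2} + z_β)/d)² = 1.250 × (3.612/0.91)².
n₁ = 1.250 × 15.75 = 19.7.
Round up: n₁ = 20, giving n₂ = 4 × 20 = 80.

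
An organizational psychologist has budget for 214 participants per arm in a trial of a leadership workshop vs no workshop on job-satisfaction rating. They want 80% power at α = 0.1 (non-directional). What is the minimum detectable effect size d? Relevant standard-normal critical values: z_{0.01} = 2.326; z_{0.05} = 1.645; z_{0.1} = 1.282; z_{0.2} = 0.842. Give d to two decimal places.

d_min ≈ 0.24

For two independent groups of n = 214 each: d_min = (z_{α/2} + z_β)·√(2/n).
z-sum = 1.645 + 0.842 = 2.487.
d_min = 2.487 × √(2/214) = 2.487 × 0.0967 = 0.240.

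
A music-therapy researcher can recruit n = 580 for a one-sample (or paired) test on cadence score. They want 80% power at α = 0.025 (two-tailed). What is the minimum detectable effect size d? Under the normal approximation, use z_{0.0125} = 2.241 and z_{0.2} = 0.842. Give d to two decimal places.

For a single sample (or paired design) of n = 580: d_min = (z_{α/2} + z_β)/√n.
z-sum = 2.241 + 0.842 = 3.083.
d_min = 3.083 / √580 = 3.083 / 24.083 = 0.128.

d_min ≈ 0.13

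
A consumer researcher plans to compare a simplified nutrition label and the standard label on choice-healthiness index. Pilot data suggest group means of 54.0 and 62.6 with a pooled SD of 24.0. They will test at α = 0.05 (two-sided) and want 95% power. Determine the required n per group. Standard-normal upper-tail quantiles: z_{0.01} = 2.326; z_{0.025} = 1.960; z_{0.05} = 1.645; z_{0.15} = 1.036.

Cohen's d = |M₁ − M₂| / SD_pooled = |54.0 − 62.6| / 24.0 = 8.6 / 24.0 = 0.358.
For two independent groups with equal n: n = 2·((z_{α/2} + z_β) / d)².
z_{α/2} + z_β = 1.960 + 1.645 = 3.605.
n = 2 × (3.605 / 0.358)² = 2 × 10.070² = 2 × 101.40 = 202.8.
Round up to the next whole participant.

n = 203 per group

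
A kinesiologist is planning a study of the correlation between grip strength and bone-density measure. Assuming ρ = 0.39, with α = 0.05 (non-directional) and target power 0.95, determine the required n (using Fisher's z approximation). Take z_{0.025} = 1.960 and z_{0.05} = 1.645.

n = 80

Fisher's z: C = ½·ln((1+r)/(1−r)) = ½·ln(2.2787) = 0.4118.
n = ((z_{α/2} + z_β)/C)² + 3.
(1.960 + 1.645) / 0.4118 = 3.605 / 0.4118 = 8.754.
n = 8.754² + 3 = 76.64 + 3 = 79.6.
Round up.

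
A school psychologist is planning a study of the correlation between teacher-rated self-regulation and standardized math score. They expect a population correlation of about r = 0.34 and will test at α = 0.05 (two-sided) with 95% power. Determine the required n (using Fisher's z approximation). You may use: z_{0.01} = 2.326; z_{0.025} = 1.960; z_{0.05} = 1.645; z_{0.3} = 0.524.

n = 107

Fisher's z: C = ½·ln((1+r)/(1−r)) = ½·ln(2.0303) = 0.3541.
n = ((z_{α/2} + z_β)/C)² + 3.
(1.960 + 1.645) / 0.3541 = 3.605 / 0.3541 = 10.181.
n = 10.181² + 3 = 103.65 + 3 = 106.6.
Round up.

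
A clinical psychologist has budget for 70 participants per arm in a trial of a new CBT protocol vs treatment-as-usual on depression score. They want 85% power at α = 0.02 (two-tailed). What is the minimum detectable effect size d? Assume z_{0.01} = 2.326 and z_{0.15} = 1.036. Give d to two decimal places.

d_min ≈ 0.57

For two independent groups of n = 70 each: d_min = (z_{α/2} + z_β)·√(2/n).
z-sum = 2.326 + 1.036 = 3.362.
d_min = 3.362 × √(2/70) = 3.362 × 0.1690 = 0.568.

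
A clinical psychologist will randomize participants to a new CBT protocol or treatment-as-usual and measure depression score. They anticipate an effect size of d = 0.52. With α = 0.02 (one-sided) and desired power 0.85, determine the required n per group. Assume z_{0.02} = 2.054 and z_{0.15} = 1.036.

n = 71 per group

For two independent groups with equal n: n = 2·((z_{α} + z_β) / d)².
z_{α} + z_β = 2.054 + 1.036 = 3.090.
n = 2 × (3.090 / 0.52)² = 2 × 5.942² = 2 × 35.31 = 70.6.
Round up to the next whole participant.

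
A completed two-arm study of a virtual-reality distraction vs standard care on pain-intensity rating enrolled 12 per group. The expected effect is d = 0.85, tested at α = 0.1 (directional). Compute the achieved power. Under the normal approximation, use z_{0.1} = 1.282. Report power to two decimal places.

For two equal groups, power = Φ(d·√(n/2) − z_{α}).
d·√(n/2) = 0.85 × √(12/2) = 0.85 × 2.449 = 2.082.
z_β = 2.082 − 1.282 = 0.800.
Power = Φ(0.800) = 0.788.

power ≈ 0.79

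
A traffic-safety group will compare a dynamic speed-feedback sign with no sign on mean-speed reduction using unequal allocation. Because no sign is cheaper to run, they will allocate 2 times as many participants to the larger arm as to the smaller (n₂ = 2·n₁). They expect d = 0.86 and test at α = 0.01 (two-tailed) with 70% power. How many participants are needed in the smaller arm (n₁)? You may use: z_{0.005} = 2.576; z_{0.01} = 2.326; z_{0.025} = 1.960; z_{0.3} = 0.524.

n₁ = 20

With allocation ratio k = n₂/n₁ = 2, Var(x̄₁−x̄₂) = σ²(1/n₁ + 1/(k·n₁)) = σ²·(k+1)/(k·n₁).
So n₁ = (1 + 1/k)·((z_{α/2} + z_β)/d)² = 1.500 × (3.100/0.86)².
n₁ = 1.500 × 12.99 = 19.5.
Round up: n₁ = 20, giving n₂ = 2 × 20 = 40.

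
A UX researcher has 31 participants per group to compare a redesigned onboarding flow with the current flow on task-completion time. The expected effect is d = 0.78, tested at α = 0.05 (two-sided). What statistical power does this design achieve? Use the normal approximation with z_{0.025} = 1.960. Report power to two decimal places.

power ≈ 0.87

For two equal groups, power = Φ(d·√(n/2) − z_{α/2}).
d·√(n/2) = 0.78 × √(31/2) = 0.78 × 3.937 = 3.071.
z_β = 3.071 − 1.960 = 1.111.
Power = Φ(1.111) = 0.867.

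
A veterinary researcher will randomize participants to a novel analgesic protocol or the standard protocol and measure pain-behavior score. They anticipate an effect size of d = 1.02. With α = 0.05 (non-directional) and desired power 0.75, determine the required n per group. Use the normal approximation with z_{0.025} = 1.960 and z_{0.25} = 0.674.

For two independent groups with equal n: n = 2·((z_{α/2} + z_β) / d)².
z_{α/2} + z_β = 1.960 + 0.674 = 2.634.
n = 2 × (2.634 / 1.02)² = 2 × 2.582² = 2 × 6.67 = 13.3.
Round up to the next whole participant.

n = 14 per group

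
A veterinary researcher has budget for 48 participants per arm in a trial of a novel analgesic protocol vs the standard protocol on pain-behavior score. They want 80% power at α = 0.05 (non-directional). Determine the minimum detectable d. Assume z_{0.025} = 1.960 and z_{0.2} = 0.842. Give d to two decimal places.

For two independent groups of n = 48 each: d_min = (z_{α/2} + z_β)·√(2/n).
z-sum = 1.960 + 0.842 = 2.802.
d_min = 2.802 × √(2/48) = 2.802 × 0.2041 = 0.572.

d_min ≈ 0.57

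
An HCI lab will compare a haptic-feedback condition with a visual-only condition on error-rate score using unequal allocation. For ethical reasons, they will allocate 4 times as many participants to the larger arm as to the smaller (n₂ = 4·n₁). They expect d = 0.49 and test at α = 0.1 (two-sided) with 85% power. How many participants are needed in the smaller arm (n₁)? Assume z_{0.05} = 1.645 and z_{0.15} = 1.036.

n₁ = 38

With allocation ratio k = n₂/n₁ = 4, Var(x̄₁−x̄₂) = σ²(1/n₁ + 1/(k·n₁)) = σ²·(k+1)/(k·n₁).
So n₁ = (1 + 1/k)·((z_{α/2} + z_β)/d)² = 1.250 × (2.681/0.49)².
n₁ = 1.250 × 29.94 = 37.4.
Round up: n₁ = 38, giving n₂ = 4 × 38 = 152.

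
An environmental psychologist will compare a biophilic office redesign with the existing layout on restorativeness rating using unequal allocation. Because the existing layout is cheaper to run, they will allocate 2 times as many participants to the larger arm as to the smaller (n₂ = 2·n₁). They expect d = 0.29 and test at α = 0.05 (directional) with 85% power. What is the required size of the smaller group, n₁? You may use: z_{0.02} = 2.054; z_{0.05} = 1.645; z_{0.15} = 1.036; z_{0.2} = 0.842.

n₁ = 129

With allocation ratio k = n₂/n₁ = 2, Var(x̄₁−x̄₂) = σ²(1/n₁ + 1/(k·n₁)) = σ²·(k+1)/(k·n₁).
So n₁ = (1 + 1/k)·((z_{α} + z_β)/d)² = 1.500 × (2.681/0.29)².
n₁ = 1.500 × 85.47 = 128.2.
Round up: n₁ = 129, giving n₂ = 2 × 129 = 258.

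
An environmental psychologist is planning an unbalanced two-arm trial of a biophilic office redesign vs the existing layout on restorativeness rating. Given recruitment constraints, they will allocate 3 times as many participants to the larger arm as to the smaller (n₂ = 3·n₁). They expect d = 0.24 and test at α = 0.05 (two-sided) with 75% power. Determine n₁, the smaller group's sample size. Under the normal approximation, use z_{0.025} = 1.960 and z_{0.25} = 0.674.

n₁ = 161

With allocation ratio k = n₂/n₁ = 3, Var(x̄₁−x̄₂) = σ²(1/n₁ + 1/(k·n₁)) = σ²·(k+1)/(k·n₁).
So n₁ = (1 + 1/k)·((z_{α/2} + z_β)/d)² = 1.333 × (2.634/0.24)².
n₁ = 1.333 × 120.45 = 160.6.
Round up: n₁ = 161, giving n₂ = 3 × 161 = 483.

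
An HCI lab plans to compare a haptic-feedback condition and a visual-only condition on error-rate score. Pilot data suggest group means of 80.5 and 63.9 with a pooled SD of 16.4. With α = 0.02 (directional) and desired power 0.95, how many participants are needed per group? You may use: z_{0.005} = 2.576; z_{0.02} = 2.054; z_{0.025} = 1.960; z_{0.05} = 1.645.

Cohen's d = |M₁ − M₂| / SD_pooled = |80.5 − 63.9| / 16.4 = 16.6 / 16.4 = 1.012.
For two independent groups with equal n: n = 2·((z_{α} + z_β) / d)².
z_{α} + z_β = 2.054 + 1.645 = 3.699.
n = 2 × (3.699 / 1.012)² = 2 × 3.655² = 2 × 13.36 = 26.7.
Round up to the next whole participant.

n = 27 per group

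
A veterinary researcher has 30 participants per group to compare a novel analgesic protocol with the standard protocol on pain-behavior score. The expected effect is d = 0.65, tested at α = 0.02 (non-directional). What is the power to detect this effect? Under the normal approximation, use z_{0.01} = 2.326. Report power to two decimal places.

For two equal groups, power = Φ(d·√(n/2) − z_{α/2}).
d·√(n/2) = 0.65 × √(30/2) = 0.65 × 3.873 = 2.517.
z_β = 2.517 − 2.326 = 0.191.
Power = Φ(0.191) = 0.576.

power ≈ 0.58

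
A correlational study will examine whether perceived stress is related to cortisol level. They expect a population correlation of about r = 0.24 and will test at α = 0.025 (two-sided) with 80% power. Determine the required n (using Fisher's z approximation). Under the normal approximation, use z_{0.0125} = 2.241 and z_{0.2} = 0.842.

Fisher's z: C = ½·ln((1+r)/(1−r)) = ½·ln(1.6316) = 0.2448.
n = ((z_{α/2} + z_β)/C)² + 3.
(2.241 + 0.842) / 0.2448 = 3.083 / 0.2448 = 12.594.
n = 12.594² + 3 = 158.61 + 3 = 161.6.
Round up.

n = 162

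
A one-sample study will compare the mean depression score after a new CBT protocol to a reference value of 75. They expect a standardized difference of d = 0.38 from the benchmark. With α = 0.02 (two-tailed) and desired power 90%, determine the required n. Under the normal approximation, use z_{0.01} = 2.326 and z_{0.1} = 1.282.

n = 91

For a one-sample test: n = ((z_{α/2} + z_β) / d)².
z_{α/2} + z_β = 2.326 + 1.282 = 3.608.
n = (3.608 / 0.38)² = 9.495² = 90.15.
Round up.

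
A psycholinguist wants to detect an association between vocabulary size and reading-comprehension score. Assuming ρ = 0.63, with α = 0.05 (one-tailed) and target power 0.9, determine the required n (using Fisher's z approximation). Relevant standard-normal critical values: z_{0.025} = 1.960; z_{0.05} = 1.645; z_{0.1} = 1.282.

n = 19

Fisher's z: C = ½·ln((1+r)/(1−r)) = ½·ln(4.4054) = 0.7414.
n = ((z_{α} + z_β)/C)² + 3.
(1.645 + 1.282) / 0.7414 = 2.927 / 0.7414 = 3.948.
n = 3.948² + 3 = 15.59 + 3 = 18.6.
Round up.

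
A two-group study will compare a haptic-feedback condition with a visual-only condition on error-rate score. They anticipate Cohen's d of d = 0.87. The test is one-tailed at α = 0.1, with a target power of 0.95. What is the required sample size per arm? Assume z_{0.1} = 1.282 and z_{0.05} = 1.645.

n = 23 per group

For two independent groups with equal n: n = 2·((z_{α} + z_β) / d)².
z_{α} + z_β = 1.282 + 1.645 = 2.927.
n = 2 × (2.927 / 0.87)² = 2 × 3.364² = 2 × 11.32 = 22.6.
Round up to the next whole participant.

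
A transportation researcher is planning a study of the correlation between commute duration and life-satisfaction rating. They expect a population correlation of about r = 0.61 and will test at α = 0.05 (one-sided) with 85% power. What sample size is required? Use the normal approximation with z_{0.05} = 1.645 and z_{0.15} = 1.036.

Fisher's z: C = ½·ln((1+r)/(1−r)) = ½·ln(4.1282) = 0.7089.
n = ((z_{α} + z_β)/C)² + 3.
(1.645 + 1.036) / 0.7089 = 2.681 / 0.7089 = 3.782.
n = 3.782² + 3 = 14.30 + 3 = 17.3.
Round up.

n = 18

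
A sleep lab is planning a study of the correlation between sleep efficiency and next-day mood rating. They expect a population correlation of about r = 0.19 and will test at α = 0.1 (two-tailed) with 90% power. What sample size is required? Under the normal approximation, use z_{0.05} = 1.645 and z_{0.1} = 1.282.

Fisher's z: C = ½·ln((1+r)/(1−r)) = ½·ln(1.4691) = 0.1923.
n = ((z_{α/2} + z_β)/C)² + 3.
(1.645 + 1.282) / 0.1923 = 2.927 / 0.1923 = 15.221.
n = 15.221² + 3 = 231.68 + 3 = 234.7.
Round up.

n = 235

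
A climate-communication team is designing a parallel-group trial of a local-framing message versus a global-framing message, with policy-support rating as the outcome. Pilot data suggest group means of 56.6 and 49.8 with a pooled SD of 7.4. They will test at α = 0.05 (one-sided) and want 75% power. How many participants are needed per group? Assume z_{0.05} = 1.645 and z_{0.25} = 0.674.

Cohen's d = |M₁ − M₂| / SD_pooled = |56.6 − 49.8| / 7.4 = 6.8 / 7.4 = 0.919.
For two independent groups with equal n: n = 2·((z_{α} + z_β) / d)².
z_{α} + z_β = 1.645 + 0.674 = 2.319.
n = 2 × (2.319 / 0.919)² = 2 × 2.523² = 2 × 6.37 = 12.7.
Round up to the next whole participant.

n = 13 per group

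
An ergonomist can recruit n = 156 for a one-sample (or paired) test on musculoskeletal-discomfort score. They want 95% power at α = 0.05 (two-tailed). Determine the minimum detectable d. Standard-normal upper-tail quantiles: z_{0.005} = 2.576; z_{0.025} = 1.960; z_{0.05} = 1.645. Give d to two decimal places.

For a single sample (or paired design) of n = 156: d_min = (z_{α/2} + z_β)/√n.
z-sum = 1.960 + 1.645 = 3.605.
d_min = 3.605 / √156 = 3.605 / 12.490 = 0.289.

d_min ≈ 0.29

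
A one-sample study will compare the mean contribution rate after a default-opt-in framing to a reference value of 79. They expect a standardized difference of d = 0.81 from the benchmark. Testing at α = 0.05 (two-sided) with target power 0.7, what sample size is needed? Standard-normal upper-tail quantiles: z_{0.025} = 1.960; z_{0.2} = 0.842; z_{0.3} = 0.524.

n = 10

For a one-sample test: n = ((z_{α/2} + z_β) / d)².
z_{α/2} + z_β = 1.960 + 0.524 = 2.484.
n = (2.484 / 0.81)² = 3.067² = 9.40.
Round up.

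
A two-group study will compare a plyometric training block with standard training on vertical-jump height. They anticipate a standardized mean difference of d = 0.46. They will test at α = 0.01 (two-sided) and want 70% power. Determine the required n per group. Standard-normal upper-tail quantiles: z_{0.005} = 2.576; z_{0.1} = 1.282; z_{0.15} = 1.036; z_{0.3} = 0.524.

For two independent groups with equal n: n = 2·((z_{α/2} + z_β) / d)².
z_{α/2} + z_β = 2.576 + 0.524 = 3.100.
n = 2 × (3.100 / 0.46)² = 2 × 6.739² = 2 × 45.42 = 90.8.
Round up to the next whole participant.

n = 91 per group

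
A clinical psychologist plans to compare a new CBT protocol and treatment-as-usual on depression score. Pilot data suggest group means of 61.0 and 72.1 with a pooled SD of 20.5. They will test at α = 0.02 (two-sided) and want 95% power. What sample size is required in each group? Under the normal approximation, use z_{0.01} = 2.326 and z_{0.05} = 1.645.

Cohen's d = |M₁ − M₂| / SD_pooled = |61.0 − 72.1| / 20.5 = 11.1 / 20.5 = 0.541.
For two independent groups with equal n: n = 2·((z_{α/2} + z_β) / d)².
z_{α/2} + z_β = 2.326 + 1.645 = 3.971.
n = 2 × (3.971 / 0.541)² = 2 × 7.340² = 2 × 53.88 = 107.8.
Round up to the next whole participant.

n = 108 per group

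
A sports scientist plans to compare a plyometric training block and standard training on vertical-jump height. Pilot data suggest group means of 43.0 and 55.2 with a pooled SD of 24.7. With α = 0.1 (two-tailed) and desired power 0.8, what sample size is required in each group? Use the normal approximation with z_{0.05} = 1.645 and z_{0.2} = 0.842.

n = 51 per group

Cohen's d = |M₁ − M₂| / SD_pooled = |43.0 − 55.2| / 24.7 = 12.2 / 24.7 = 0.494.
For two independent groups with equal n: n = 2·((z_{α/2} + z_β) / d)².
z_{α/2} + z_β = 1.645 + 0.842 = 2.487.
n = 2 × (2.487 / 0.494)² = 2 × 5.034² = 2 × 25.35 = 50.7.
Round up to the next whole participant.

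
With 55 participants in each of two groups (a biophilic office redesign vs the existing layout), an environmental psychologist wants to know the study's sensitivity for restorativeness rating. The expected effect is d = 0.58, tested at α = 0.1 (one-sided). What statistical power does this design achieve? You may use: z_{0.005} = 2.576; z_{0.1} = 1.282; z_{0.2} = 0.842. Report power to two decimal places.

power ≈ 0.96

For two equal groups, power = Φ(d·√(n/2) − z_{α}).
d·√(n/2) = 0.58 × √(55/2) = 0.58 × 5.244 = 3.042.
z_β = 3.042 − 1.282 = 1.760.
Power = Φ(1.760) = 0.961.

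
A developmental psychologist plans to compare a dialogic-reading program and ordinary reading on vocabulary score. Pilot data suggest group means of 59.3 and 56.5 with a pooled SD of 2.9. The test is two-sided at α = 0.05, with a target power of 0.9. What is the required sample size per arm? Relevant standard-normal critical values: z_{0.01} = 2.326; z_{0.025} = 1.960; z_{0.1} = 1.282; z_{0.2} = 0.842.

n = 23 per group

Cohen's d = |M₁ − M₂| / SD_pooled = |59.3 − 56.5| / 2.9 = 2.8 / 2.9 = 0.966.
For two independent groups with equal n: n = 2·((z_{α/2} + z_β) / d)².
z_{α/2} + z_β = 1.960 + 1.282 = 3.242.
n = 2 × (3.242 / 0.966)² = 2 × 3.356² = 2 × 11.26 = 22.5.
Round up to the next whole participant.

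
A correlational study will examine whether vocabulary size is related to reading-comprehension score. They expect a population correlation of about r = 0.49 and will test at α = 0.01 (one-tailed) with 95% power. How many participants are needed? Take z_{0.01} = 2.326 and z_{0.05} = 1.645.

Fisher's z: C = ½·ln((1+r)/(1−r)) = ½·ln(2.9216) = 0.5361.
n = ((z_{α} + z_β)/C)² + 3.
(2.326 + 1.645) / 0.5361 = 3.971 / 0.5361 = 7.407.
n = 7.407² + 3 = 54.87 + 3 = 57.9.
Round up.

n = 58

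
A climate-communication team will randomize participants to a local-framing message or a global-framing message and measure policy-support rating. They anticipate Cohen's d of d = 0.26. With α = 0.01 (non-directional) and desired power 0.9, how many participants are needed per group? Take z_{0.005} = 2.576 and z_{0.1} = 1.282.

n = 441 per group

For two independent groups with equal n: n = 2·((z_{α/2} + z_β) / d)².
z_{α/2} + z_β = 2.576 + 1.282 = 3.858.
n = 2 × (3.858 / 0.26)² = 2 × 14.838² = 2 × 220.18 = 440.4.
Round up to the next whole participant.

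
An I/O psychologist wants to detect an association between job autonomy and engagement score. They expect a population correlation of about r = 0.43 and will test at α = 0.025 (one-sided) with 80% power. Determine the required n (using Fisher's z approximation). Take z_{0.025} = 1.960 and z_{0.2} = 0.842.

n = 41

Fisher's z: C = ½·ln((1+r)/(1−r)) = ½·ln(2.5088) = 0.4599.
n = ((z_{α} + z_β)/C)² + 3.
(1.960 + 0.842) / 0.4599 = 2.802 / 0.4599 = 6.093.
n = 6.093² + 3 = 37.12 + 3 = 40.1.
Round up.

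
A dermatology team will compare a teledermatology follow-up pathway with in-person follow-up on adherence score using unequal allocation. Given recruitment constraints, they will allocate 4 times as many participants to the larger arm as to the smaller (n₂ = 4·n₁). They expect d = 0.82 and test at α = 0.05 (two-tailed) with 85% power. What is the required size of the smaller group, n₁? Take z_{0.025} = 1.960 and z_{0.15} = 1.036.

n₁ = 17

With allocation ratio k = n₂/n₁ = 4, Var(x̄₁−x̄₂) = σ²(1/n₁ + 1/(k·n₁)) = σ²·(k+1)/(k·n₁).
So n₁ = (1 + 1/k)·((z_{α/2} + z_β)/d)² = 1.250 × (2.996/0.82)².
n₁ = 1.250 × 13.35 = 16.7.
Round up: n₁ = 17, giving n₂ = 4 × 17 = 68.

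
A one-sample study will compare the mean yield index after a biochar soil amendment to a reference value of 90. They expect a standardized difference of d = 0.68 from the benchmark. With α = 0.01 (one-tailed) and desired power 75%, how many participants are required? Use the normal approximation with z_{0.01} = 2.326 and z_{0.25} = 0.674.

For a one-sample test: n = ((z_{α} + z_β) / d)².
z_{α} + z_β = 2.326 + 0.674 = 3.000.
n = (3.000 / 0.68)² = 4.412² = 19.46.
Round up.

n = 20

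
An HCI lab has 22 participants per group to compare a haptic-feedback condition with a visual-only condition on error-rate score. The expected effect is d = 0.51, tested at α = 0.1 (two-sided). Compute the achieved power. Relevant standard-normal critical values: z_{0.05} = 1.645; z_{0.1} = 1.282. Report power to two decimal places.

For two equal groups, power = Φ(d·√(n/2) − z_{α/2}).
d·√(n/2) = 0.51 × √(22/2) = 0.51 × 3.317 = 1.691.
z_β = 1.691 − 1.645 = 0.046.
Power = Φ(0.046) = 0.519.

power ≈ 0.52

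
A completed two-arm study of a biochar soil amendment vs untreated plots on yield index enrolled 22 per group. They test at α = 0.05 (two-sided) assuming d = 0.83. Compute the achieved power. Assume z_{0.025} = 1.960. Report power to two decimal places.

power ≈ 0.79

For two equal groups, power = Φ(d·√(n/2) − z_{α/2}).
d·√(n/2) = 0.83 × √(22/2) = 0.83 × 3.317 = 2.753.
z_β = 2.753 − 1.960 = 0.793.
Power = Φ(0.793) = 0.786.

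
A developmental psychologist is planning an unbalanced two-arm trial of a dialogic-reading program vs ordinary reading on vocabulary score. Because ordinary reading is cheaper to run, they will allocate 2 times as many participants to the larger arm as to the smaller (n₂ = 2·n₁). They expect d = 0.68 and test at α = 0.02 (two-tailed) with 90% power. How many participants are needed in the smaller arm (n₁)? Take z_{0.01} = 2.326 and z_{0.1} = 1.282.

With allocation ratio k = n₂/n₁ = 2, Var(x̄₁−x̄₂) = σ²(1/n₁ + 1/(k·n₁)) = σ²·(k+1)/(k·n₁).
So n₁ = (1 + 1/k)·((z_{α/2} + z_β)/d)² = 1.500 × (3.608/0.68)².
n₁ = 1.500 × 28.15 = 42.2.
Round up: n₁ = 43, giving n₂ = 2 × 43 = 86.

n₁ = 43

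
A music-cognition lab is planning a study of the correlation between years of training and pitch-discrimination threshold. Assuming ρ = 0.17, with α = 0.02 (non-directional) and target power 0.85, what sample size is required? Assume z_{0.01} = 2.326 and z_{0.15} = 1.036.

Fisher's z: C = ½·ln((1+r)/(1−r)) = ½·ln(1.4096) = 0.1717.
n = ((z_{α/2} + z_β)/C)² + 3.
(2.326 + 1.036) / 0.1717 = 3.362 / 0.1717 = 19.581.
n = 19.581² + 3 = 383.40 + 3 = 386.4.
Round up.

n = 387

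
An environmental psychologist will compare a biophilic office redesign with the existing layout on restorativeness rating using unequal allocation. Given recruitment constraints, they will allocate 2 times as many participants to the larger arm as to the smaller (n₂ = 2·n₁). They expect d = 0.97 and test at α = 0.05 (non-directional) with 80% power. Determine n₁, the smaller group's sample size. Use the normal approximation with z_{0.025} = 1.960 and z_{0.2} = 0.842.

With allocation ratio k = n₂/n₁ = 2, Var(x̄₁−x̄₂) = σ²(1/n₁ + 1/(k·n₁)) = σ²·(k+1)/(k·n₁).
So n₁ = (1 + 1/k)·((z_{α/2} + z_β)/d)² = 1.500 × (2.802/0.97)².
n₁ = 1.500 × 8.34 = 12.5.
Round up: n₁ = 13, giving n₂ = 2 × 13 = 26.

n₁ = 13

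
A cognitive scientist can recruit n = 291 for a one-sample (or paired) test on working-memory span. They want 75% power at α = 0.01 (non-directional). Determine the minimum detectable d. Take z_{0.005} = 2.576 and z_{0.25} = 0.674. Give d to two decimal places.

d_min ≈ 0.19

For a single sample (or paired design) of n = 291: d_min = (z_{α/2} + z_β)/√n.
z-sum = 2.576 + 0.674 = 3.250.
d_min = 3.250 / √291 = 3.250 / 17.059 = 0.191.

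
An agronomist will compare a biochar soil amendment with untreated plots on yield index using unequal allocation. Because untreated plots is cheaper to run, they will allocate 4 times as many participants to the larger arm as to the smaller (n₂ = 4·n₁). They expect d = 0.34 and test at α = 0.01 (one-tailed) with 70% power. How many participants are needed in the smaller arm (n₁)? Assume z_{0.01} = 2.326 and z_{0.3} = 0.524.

With allocation ratio k = n₂/n₁ = 4, Var(x̄₁−x̄₂) = σ²(1/n₁ + 1/(k·n₁)) = σ²·(k+1)/(k·n₁).
So n₁ = (1 + 1/k)·((z_{α} + z_β)/d)² = 1.250 × (2.850/0.34)².
n₁ = 1.250 × 70.26 = 87.8.
Round up: n₁ = 88, giving n₂ = 4 × 88 = 352.

n₁ = 88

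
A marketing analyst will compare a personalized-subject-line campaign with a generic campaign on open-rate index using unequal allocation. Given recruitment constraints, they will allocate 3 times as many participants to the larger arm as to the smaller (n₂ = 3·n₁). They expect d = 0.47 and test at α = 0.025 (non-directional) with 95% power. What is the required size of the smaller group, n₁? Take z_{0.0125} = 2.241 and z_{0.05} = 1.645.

With allocation ratio k = n₂/n₁ = 3, Var(x̄₁−x̄₂) = σ²(1/n₁ + 1/(k·n₁)) = σ²·(k+1)/(k·n₁).
So n₁ = (1 + 1/k)·((z_{α/2} + z_β)/d)² = 1.333 × (3.886/0.47)².
n₁ = 1.333 × 68.36 = 91.1.
Round up: n₁ = 92, giving n₂ = 3 × 92 = 276.

n₁ = 92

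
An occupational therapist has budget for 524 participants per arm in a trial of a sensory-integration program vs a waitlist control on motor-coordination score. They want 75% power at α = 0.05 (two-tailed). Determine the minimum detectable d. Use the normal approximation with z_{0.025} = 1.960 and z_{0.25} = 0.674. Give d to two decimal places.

d_min ≈ 0.16

For two independent groups of n = 524 each: d_min = (z_{α/2} + z_β)·√(2/n).
z-sum = 1.960 + 0.674 = 2.634.
d_min = 2.634 × √(2/524) = 2.634 × 0.0618 = 0.163.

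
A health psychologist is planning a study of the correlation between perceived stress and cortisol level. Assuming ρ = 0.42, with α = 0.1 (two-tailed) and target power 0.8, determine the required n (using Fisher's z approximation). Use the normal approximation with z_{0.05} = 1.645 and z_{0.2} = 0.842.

Fisher's z: C = ½·ln((1+r)/(1−r)) = ½·ln(2.4483) = 0.4477.
n = ((z_{α/2} + z_β)/C)² + 3.
(1.645 + 0.842) / 0.4477 = 2.487 / 0.4477 = 5.555.
n = 5.555² + 3 = 30.86 + 3 = 33.9.
Round up.

n = 34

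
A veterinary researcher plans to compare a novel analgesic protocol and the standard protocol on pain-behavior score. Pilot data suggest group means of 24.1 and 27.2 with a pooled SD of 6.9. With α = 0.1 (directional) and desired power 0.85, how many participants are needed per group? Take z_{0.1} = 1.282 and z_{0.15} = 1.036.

n = 54 per group

Cohen's d = |M₁ − M₂| / SD_pooled = |24.1 − 27.2| / 6.9 = 3.1 / 6.9 = 0.449.
For two independent groups with equal n: n = 2·((z_{α} + z_β) / d)².
z_{α} + z_β = 1.282 + 1.036 = 2.318.
n = 2 × (2.318 / 0.449)² = 2 × 5.163² = 2 × 26.65 = 53.3.
Round up to the next whole participant.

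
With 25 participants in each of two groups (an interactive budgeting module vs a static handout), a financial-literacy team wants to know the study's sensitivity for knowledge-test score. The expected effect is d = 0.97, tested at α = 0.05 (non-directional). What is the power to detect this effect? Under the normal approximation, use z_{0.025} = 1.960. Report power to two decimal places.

For two equal groups, power = Φ(d·√(n/2) − z_{α/2}).
d·√(n/2) = 0.97 × √(25/2) = 0.97 × 3.536 = 3.429.
z_β = 3.429 − 1.960 = 1.469.
Power = Φ(1.469) = 0.929.

power ≈ 0.93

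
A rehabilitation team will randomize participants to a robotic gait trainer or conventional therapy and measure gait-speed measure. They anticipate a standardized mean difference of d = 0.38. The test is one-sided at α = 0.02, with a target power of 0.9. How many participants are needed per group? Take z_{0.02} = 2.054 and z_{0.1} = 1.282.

For two independent groups with equal n: n = 2·((z_{α} + z_β) / d)².
z_{α} + z_β = 2.054 + 1.282 = 3.336.
n = 2 × (3.336 / 0.38)² = 2 × 8.779² = 2 × 77.07 = 154.1.
Round up to the next whole participant.

n = 155 per group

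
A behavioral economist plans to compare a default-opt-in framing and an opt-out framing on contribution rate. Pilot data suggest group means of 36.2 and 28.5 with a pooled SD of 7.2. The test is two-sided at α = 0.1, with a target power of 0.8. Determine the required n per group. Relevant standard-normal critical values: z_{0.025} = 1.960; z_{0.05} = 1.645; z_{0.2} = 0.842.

n = 11 per group

Cohen's d = |M₁ − M₂| / SD_pooled = |36.2 − 28.5| / 7.2 = 7.7 / 7.2 = 1.069.
For two independent groups with equal n: n = 2·((z_{α/2} + z_β) / d)².
z_{α/2} + z_β = 1.645 + 0.842 = 2.487.
n = 2 × (2.487 / 1.069)² = 2 × 2.326² = 2 × 5.41 = 10.8.
Round up to the next whole participant.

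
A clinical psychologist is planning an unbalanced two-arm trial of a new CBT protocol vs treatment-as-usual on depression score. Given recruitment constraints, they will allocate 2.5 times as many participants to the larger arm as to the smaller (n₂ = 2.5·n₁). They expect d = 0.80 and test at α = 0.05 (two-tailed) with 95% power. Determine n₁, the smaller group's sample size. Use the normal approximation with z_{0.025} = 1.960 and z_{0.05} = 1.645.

n₁ = 29

With allocation ratio k = n₂/n₁ = 2.5, Var(x̄₁−x̄₂) = σ²(1/n₁ + 1/(k·n₁)) = σ²·(k+1)/(k·n₁).
So n₁ = (1 + 1/k)·((z_{α/2} + z_β)/d)² = 1.400 × (3.605/0.80)².
n₁ = 1.400 × 20.31 = 28.4.
Round up: n₁ = 29, giving n₂ = ⌈2.5 × 29⌉ = ⌈72.5⌉ = 73.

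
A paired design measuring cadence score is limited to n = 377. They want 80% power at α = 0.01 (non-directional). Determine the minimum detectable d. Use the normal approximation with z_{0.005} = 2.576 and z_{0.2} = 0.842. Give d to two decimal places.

d_min ≈ 0.18

For a single sample (or paired design) of n = 377: d_min = (z_{α/2} + z_β)/√n.
z-sum = 2.576 + 0.842 = 3.418.
d_min = 3.418 / √377 = 3.418 / 19.416 = 0.176.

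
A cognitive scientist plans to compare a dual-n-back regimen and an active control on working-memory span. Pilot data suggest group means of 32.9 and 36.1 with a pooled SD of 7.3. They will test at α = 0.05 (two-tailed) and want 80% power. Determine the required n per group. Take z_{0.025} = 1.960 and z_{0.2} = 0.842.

Cohen's d = |M₁ − M₂| / SD_pooled = |32.9 − 36.1| / 7.3 = 3.2 / 7.3 = 0.438.
For two independent groups with equal n: n = 2·((z_{α/2} + z_β) / d)².
z_{α/2} + z_β = 1.960 + 0.842 = 2.802.
n = 2 × (2.802 / 0.438)² = 2 × 6.397² = 2 × 40.92 = 81.8.
Round up to the next whole participant.

n = 82 per group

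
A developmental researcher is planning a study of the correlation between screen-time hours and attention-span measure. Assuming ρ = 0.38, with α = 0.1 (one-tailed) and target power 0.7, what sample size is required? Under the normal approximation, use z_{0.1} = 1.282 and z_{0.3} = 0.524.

n = 24

Fisher's z: C = ½·ln((1+r)/(1−r)) = ½·ln(2.2258) = 0.4001.
n = ((z_{α} + z_β)/C)² + 3.
(1.282 + 0.524) / 0.4001 = 1.806 / 0.4001 = 4.514.
n = 4.514² + 3 = 20.38 + 3 = 23.4.
Round up.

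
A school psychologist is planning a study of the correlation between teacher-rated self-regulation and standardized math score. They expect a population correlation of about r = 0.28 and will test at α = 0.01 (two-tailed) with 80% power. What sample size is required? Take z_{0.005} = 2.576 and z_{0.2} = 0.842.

Fisher's z: C = ½·ln((1+r)/(1−r)) = ½·ln(1.7778) = 0.2877.
n = ((z_{α/2} + z_β)/C)² + 3.
(2.576 + 0.842) / 0.2877 = 3.418 / 0.2877 = 11.880.
n = 11.880² + 3 = 141.14 + 3 = 144.1.
Round up.

n = 145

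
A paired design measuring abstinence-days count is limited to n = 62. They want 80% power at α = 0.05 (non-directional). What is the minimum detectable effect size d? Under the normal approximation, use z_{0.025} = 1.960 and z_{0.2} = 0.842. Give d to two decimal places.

d_min ≈ 0.36

For a single sample (or paired design) of n = 62: d_min = (z_{α/2} + z_β)/√n.
z-sum = 1.960 + 0.842 = 2.802.
d_min = 2.802 / √62 = 2.802 / 7.874 = 0.356.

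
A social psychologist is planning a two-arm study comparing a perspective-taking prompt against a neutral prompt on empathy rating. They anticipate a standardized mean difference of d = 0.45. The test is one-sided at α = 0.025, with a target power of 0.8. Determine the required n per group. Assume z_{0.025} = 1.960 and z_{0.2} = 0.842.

For two independent groups with equal n: n = 2·((z_{α} + z_β) / d)².
z_{α} + z_β = 1.960 + 0.842 = 2.802.
n = 2 × (2.802 / 0.45)² = 2 × 6.227² = 2 × 38.77 = 77.5.
Round up to the next whole participant.

n = 78 per group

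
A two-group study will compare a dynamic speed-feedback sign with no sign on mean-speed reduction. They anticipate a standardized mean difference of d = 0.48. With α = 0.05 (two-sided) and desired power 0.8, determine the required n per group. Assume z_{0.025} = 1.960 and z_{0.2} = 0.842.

For two independent groups with equal n: n = 2·((z_{α/2} + z_β) / d)².
z_{α/2} + z_β = 1.960 + 0.842 = 2.802.
n = 2 × (2.802 / 0.48)² = 2 × 5.838² = 2 × 34.08 = 68.2.
Round up to the next whole participant.

n = 69 per group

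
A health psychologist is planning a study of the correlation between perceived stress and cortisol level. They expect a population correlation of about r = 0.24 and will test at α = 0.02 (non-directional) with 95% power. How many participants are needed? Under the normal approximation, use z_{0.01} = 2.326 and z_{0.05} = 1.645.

n = 267

Fisher's z: C = ½·ln((1+r)/(1−r)) = ½·ln(1.6316) = 0.2448.
n = ((z_{α/2} + z_β)/C)² + 3.
(2.326 + 1.645) / 0.2448 = 3.971 / 0.2448 = 16.221.
n = 16.221² + 3 = 263.13 + 3 = 266.1.
Round up.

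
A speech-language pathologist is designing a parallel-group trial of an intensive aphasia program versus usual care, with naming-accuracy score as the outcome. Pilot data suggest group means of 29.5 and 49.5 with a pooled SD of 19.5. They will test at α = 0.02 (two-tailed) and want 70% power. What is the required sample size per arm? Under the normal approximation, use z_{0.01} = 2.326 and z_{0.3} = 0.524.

Cohen's d = |M₁ − M₂| / SD_pooled = |29.5 − 49.5| / 19.5 = 20.0 / 19.5 = 1.026.
For two independent groups with equal n: n = 2·((z_{α/2} + z_β) / d)².
z_{α/2} + z_β = 2.326 + 0.524 = 2.850.
n = 2 × (2.850 / 1.026)² = 2 × 2.778² = 2 × 7.72 = 15.4.
Round up to the next whole participant.

n = 16 per group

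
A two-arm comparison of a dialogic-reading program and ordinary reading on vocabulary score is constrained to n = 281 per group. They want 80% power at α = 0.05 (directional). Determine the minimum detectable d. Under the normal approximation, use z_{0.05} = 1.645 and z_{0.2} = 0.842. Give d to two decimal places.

For two independent groups of n = 281 each: d_min = (z_{α} + z_β)·√(2/n).
z-sum = 1.645 + 0.842 = 2.487.
d_min = 2.487 × √(2/281) = 2.487 × 0.0844 = 0.210.

d_min ≈ 0.21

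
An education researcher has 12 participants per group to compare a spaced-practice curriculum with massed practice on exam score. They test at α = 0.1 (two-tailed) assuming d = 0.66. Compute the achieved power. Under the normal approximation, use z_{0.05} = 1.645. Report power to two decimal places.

For two equal groups, power = Φ(d·√(n/2) − z_{α/2}).
d·√(n/2) = 0.66 × √(12/2) = 0.66 × 2.449 = 1.617.
z_β = 1.617 − 1.645 = -0.028.
Power = Φ(-0.028) = 0.489.

power ≈ 0.49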